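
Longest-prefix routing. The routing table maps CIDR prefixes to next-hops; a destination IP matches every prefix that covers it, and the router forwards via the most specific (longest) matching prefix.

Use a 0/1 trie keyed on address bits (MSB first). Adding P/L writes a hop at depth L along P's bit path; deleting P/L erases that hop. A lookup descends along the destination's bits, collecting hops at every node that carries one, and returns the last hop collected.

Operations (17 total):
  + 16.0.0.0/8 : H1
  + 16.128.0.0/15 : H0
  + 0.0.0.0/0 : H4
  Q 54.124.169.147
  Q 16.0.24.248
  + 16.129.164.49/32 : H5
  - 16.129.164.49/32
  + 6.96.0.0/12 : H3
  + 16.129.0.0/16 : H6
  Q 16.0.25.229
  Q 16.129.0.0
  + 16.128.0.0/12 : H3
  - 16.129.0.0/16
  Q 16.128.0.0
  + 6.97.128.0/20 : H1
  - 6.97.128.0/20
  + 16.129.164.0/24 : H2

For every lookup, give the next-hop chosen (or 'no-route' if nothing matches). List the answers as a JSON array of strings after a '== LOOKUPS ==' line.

Process each operation:
  add 16.0.0.0/8 -> H1 at depth 8
  add 16.128.0.0/15 -> H0 at depth 15
  add 0.0.0.0/0 -> H4 at depth 0
  Q 54.124.169.147: descend 00 ; hops seen [H4] ; pick H4
  Q 16.0.24.248: descend 00010000 ; hops seen [H4,H1] ; pick H1
  add 16.129.164.49/32 -> H5 at depth 32
  - 16.129.164.49/32 clear@32
  add 6.96.0.0/12 -> H3 at depth 12
  add 16.129.0.0/16 -> H6 at depth 16
  Q 16.0.25.229: descend 00010000 ; hops seen [H4,H1] ; pick H1
  Q 16.129.0.0: descend 0001000010000001 ; hops seen [H4,H1,H0,H6] ; pick H6
  add 16.128.0.0/12 -> H3 at depth 12
  - 16.129.0.0/16 clear@16
  Q 16.128.0.0: descend 000100001000000 ; hops seen [H4,H1,H3,H0] ; pick H0
  add 6.97.128.0/20 -> H1 at depth 20
  - 6.97.128.0/20 clear@20
  add 16.129.164.0/24 -> H2 at depth 24

== LOOKUPS ==
["H4","H1","H1","H6","H0"]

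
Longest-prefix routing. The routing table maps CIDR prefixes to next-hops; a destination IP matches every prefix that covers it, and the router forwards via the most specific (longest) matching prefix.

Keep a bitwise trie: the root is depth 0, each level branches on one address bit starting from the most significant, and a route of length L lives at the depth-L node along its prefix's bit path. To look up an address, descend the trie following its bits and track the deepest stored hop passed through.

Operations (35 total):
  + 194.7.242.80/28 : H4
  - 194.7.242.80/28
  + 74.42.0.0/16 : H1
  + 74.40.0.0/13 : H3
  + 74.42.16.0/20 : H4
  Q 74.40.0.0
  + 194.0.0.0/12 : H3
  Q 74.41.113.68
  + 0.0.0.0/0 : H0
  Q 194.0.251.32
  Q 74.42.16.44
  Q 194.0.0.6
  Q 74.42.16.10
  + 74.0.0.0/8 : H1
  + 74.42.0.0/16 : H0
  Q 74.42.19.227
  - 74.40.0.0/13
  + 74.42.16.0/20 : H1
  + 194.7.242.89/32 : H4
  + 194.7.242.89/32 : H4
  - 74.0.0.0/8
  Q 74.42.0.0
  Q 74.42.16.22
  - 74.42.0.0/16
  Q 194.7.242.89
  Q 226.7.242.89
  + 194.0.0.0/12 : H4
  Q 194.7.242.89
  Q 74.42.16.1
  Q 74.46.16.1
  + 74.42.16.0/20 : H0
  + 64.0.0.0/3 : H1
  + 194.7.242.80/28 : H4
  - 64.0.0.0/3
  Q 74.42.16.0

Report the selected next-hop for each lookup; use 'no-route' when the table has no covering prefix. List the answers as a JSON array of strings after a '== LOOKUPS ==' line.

Process each operation:
  + 194.7.242.80/28 (H4) depth=28
  del 194.7.242.80/28 (clear depth 28)
  + 74.42.0.0/16 (H1) depth=16
  + 74.40.0.0/13 (H3) depth=13
  + 74.42.16.0/20 (H4) depth=20
  Q 74.40.0.0: descend 01001010001010 ; hops seen [H3] ; pick H3
  + 194.0.0.0/12 (H3) depth=12
  Q 74.41.113.68: descend 01001010001010 ; hops seen [H3] ; pick H3
  + 0.0.0.0/0 (H0) depth=0
  Q 194.0.251.32: descend 1100001000000 ; hops seen [H0,H3] ; pick H3
  Q 74.42.16.44: descend 01001010001010100001 ; hops seen [H0,H3,H1,H4] ; pick H4
  Q 194.0.0.6: descend 1100001000000 ; hops seen [H0,H3] ; pick H3
  Q 74.42.16.10: descend 01001010001010100001 ; hops seen [H0,H3,H1,H4] ; pick H4
  + 74.0.0.0/8 (H1) depth=8
  + 74.42.0.0/16 (H0) depth=16
  Q 74.42.19.227: descend 01001010001010100001 ; hops seen [H0,H1,H3,H0,H4] ; pick H4
  del 74.40.0.0/13 (clear depth 13)
  + 74.42.16.0/20 (H1) depth=20
  + 194.7.242.89/32 (H4) depth=32
  + 194.7.242.89/32 (H4) depth=32
  del 74.0.0.0/8 (clear depth 8)
  Q 74.42.0.0: descend 0100101000101010000 ; hops seen [H0,H0] ; pick H0
  Q 74.42.16.22: descend 01001010001010100001 ; hops seen [H0,H0,H1] ; pick H1
  del 74.42.0.0/16 (clear depth 16)
  Q 194.7.242.89: descend 11000010000001111111001001011001 ; hops seen [H0,H3,H4] ; pick H4
  Q 226.7.242.89: descend 11 ; hops seen [H0] ; pick H0
  + 194.0.0.0/12 (H4) depth=12
  Q 194.7.242.89: descend 11000010000001111111001001011001 ; hops seen [H0,H4,H4] ; pick H4
  Q 74.42.16.1: descend 01001010001010100001 ; hops seen [H0,H1] ; pick H1
  Q 74.46.16.1: descend 0100101000101 ; hops seen [H0] ; pick H0
  + 74.42.16.0/20 (H0) depth=20
  + 64.0.0.0/3 (H1) depth=3
  + 194.7.242.80/28 (H4) depth=28
  del 64.0.0.0/3 (clear depth 3)
  Q 74.42.16.0: descend 01001010001010100001 ; hops seen [H0,H0] ; pick H0

== LOOKUPS ==
["H3","H3","H3","H4","H3","H4","H4","H0","H1","H4","H0","H4","H1","H0","H0"]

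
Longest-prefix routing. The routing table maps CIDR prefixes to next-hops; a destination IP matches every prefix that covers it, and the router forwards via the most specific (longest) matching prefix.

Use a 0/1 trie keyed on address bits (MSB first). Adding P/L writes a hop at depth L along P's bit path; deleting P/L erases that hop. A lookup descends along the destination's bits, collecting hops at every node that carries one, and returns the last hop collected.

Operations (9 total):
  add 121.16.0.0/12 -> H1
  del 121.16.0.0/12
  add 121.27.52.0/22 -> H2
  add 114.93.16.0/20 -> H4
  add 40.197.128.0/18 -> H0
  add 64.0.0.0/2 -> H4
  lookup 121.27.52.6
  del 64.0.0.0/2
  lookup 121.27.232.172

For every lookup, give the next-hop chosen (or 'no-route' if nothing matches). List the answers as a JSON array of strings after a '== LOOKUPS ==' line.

Process each operation:
  + 121.16.0.0/12 (H1) depth=12
  - 121.16.0.0/12 clear@12
  + 121.27.52.0/22 (H2) depth=22
  + 114.93.16.0/20 (H4) depth=20
  + 40.197.128.0/18 (H0) depth=18
  + 64.0.0.0/2 (H4) depth=2
  lookup 121.27.52.6: bits 0111100100011011001101 walk d0:-→d1:-→d2:H4→d3:-→d4:-→d5:-→d6:-→d7:-→d8:-→d9:-→d10:-→d11:-→d12:-→d13:-→d14:-→d15:-→d16:-→d17:-→d18:-→d19:-→d20:-→d21:-→d22:H2 -> H2
  - 64.0.0.0/2 clear@2
  lookup 121.27.232.172: bits 0111100100011011 walk d0:-→d1:-→d2:-→d3:-→d4:-→d5:-→d6:-→d7:-→d8:-→d9:-→d10:-→d11:-→d12:-→d13:-→d14:-→d15:-→d16:- -> no-route

== LOOKUPS ==
["H2","no-route"]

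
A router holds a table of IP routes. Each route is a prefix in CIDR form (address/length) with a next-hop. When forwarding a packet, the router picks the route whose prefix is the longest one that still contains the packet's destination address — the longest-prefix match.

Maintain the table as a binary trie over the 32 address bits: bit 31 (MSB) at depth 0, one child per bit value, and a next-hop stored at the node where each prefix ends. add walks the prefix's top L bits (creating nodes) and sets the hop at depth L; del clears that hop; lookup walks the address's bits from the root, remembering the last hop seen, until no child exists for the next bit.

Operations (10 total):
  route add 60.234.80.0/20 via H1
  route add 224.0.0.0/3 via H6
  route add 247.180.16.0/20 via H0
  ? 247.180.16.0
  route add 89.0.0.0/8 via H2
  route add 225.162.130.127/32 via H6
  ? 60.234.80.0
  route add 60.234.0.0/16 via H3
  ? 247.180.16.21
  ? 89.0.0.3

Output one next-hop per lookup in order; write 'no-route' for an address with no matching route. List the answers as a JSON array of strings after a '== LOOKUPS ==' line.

Trace:
  add 60.234.80.0/20 -> H1 at depth 20
  add 224.0.0.0/3 -> H6 at depth 3
  add 247.180.16.0/20 -> H0 at depth 20
  lookup 247.180.16.0: bits 11110111101101000001 walk d0:-→d1:-→d2:-→d3:H6→d4:-→d5:-→d6:-→d7:-→d8:-→d9:-→d10:-→d11:-→d12:-→d13:-→d14:-→d15:-→d16:-→d17:-→d18:-→d19:-→d20:H0 -> H0
  add 89.0.0.0/8 -> H2 at depth 8
  add 225.162.130.127/32 -> H6 at depth 32
  lookup 60.234.80.0: bits 00111100111010100101 walk d0:-→d1:-→d2:-→d3:-→d4:-→d5:-→d6:-→d7:-→d8:-→d9:-→d10:-→d11:-→d12:-→d13:-→d14:-→d15:-→d16:-→d17:-→d18:-→d19:-→d20:H1 -> H1
  add 60.234.0.0/16 -> H3 at depth 16
  lookup 247.180.16.21: bits 11110111101101000001 walk d0:-→d1:-→d2:-→d3:H6→d4:-→d5:-→d6:-→d7:-→d8:-→d9:-→d10:-→d11:-→d12:-→d13:-→d14:-→d15:-→d16:-→d17:-→d18:-→d19:-→d20:H0 -> H0
  lookup 89.0.0.3: bits 01011001 walk d0:-→d1:-→d2:-→d3:-→d4:-→d5:-→d6:-→d7:-→d8:H2 -> H2

== LOOKUPS ==
["H0","H1","H0","H2"]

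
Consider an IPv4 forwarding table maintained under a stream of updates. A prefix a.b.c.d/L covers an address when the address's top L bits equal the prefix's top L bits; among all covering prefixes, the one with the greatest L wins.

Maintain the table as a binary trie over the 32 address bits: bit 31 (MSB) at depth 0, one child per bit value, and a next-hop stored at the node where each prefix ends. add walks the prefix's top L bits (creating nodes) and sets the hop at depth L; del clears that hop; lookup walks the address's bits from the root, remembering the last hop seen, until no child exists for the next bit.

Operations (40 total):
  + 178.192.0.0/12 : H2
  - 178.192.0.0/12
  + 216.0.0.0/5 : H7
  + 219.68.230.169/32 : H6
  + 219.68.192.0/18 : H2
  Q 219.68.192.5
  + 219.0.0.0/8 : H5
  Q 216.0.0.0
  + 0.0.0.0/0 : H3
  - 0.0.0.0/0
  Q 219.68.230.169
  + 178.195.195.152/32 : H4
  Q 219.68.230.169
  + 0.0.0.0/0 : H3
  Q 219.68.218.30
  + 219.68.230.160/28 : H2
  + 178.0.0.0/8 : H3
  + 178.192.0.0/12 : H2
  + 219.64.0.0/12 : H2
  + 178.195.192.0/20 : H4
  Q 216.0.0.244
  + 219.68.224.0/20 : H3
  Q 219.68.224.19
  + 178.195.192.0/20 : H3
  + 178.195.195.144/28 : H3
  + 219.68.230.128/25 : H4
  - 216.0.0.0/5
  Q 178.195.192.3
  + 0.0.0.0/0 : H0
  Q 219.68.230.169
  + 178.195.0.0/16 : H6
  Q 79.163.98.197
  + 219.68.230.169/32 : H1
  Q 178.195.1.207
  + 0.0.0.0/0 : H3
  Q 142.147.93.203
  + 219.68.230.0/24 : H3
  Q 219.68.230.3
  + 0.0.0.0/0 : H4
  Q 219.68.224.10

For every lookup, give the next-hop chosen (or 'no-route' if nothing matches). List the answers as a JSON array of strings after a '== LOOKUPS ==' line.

Trace:
  + 178.192.0.0/12 (H2) depth=12
  - 178.192.0.0/12 clear@12
  + 216.0.0.0/5 (H7) depth=5
  + 219.68.230.169/32 (H6) depth=32
  + 219.68.192.0/18 (H2) depth=18
  ? 219.68.192.5  path d0:-→d1:-→d2:-→d3:-→d4:-→d5:H7→d6:-→d7:-→d8:-→d9:-→d10:-→d11:-→d12:-→d13:-→d14:-→d15:-→d16:-→d17:-→d18:H2  best=H2
  + 219.0.0.0/8 (H5) depth=8
  ? 216.0.0.0  path d0:-→d1:-→d2:-→d3:-→d4:-→d5:H7→d6:-  best=H7
  + 0.0.0.0/0 (H3) depth=0
  - 0.0.0.0/0 clear@0
  ? 219.68.230.169  path d0:-→d1:-→d2:-→d3:-→d4:-→d5:H7→d6:-→d7:-→d8:H5→d9:-→d10:-→d11:-→d12:-→d13:-→d14:-→d15:-→d16:-→d17:-→d18:H2→d19:-→d20:-→d21:-→d22:-→d23:-→d24:-→d25:-→d26:-→d27:-→d28:-→d29:-→d30:-→d31:-→d32:H6  best=H6
  + 178.195.195.152/32 (H4) depth=32
  ? 219.68.230.169  path d0:-→d1:-→d2:-→d3:-→d4:-→d5:H7→d6:-→d7:-→d8:H5→d9:-→d10:-→d11:-→d12:-→d13:-→d14:-→d15:-→d16:-→d17:-→d18:H2→d19:-→d20:-→d21:-→d22:-→d23:-→d24:-→d25:-→d26:-→d27:-→d28:-→d29:-→d30:-→d31:-→d32:H6  best=H6
  + 0.0.0.0/0 (H3) depth=0
  ? 219.68.218.30  path d0:H3→d1:-→d2:-→d3:-→d4:-→d5:H7→d6:-→d7:-→d8:H5→d9:-→d10:-→d11:-→d12:-→d13:-→d14:-→d15:-→d16:-→d17:-→d18:H2  best=H2
  + 219.68.230.160/28 (H2) depth=28
  + 178.0.0.0/8 (H3) depth=8
  + 178.192.0.0/12 (H2) depth=12
  + 219.64.0.0/12 (H2) depth=12
  + 178.195.192.0/20 (H4) depth=20
  ? 216.0.0.244  path d0:H3→d1:-→d2:-→d3:-→d4:-→d5:H7→d6:-  best=H7
  + 219.68.224.0/20 (H3) depth=20
  ? 219.68.224.19  path d0:H3→d1:-→d2:-→d3:-→d4:-→d5:H7→d6:-→d7:-→d8:H5→d9:-→d10:-→d11:-→d12:H2→d13:-→d14:-→d15:-→d16:-→d17:-→d18:H2→d19:-→d20:H3→d21:-  best=H3
  + 178.195.192.0/20 (H3) depth=20
  + 178.195.195.144/28 (H3) depth=28
  + 219.68.230.128/25 (H4) depth=25
  - 216.0.0.0/5 clear@5
  ? 178.195.192.3  path d0:H3→d1:-→d2:-→d3:-→d4:-→d5:-→d6:-→d7:-→d8:H3→d9:-→d10:-→d11:-→d12:H2→d13:-→d14:-→d15:-→d16:-→d17:-→d18:-→d19:-→d20:H3→d21:-→d22:-  best=H3
  + 0.0.0.0/0 (H0) depth=0
  ? 219.68.230.169  path d0:H0→d1:-→d2:-→d3:-→d4:-→d5:-→d6:-→d7:-→d8:H5→d9:-→d10:-→d11:-→d12:H2→d13:-→d14:-→d15:-→d16:-→d17:-→d18:H2→d19:-→d20:H3→d21:-→d22:-→d23:-→d24:-→d25:H4→d26:-→d27:-→d28:H2→d29:-→d30:-→d31:-→d32:H6  best=H6
  + 178.195.0.0/16 (H6) depth=16
  ? 79.163.98.197  path d0:H0  best=H0
  + 219.68.230.169/32 (H1) depth=32
  ? 178.195.1.207  path d0:H0→d1:-→d2:-→d3:-→d4:-→d5:-→d6:-→d7:-→d8:H3→d9:-→d10:-→d11:-→d12:H2→d13:-→d14:-→d15:-→d16:H6  best=H6
  + 0.0.0.0/0 (H3) depth=0
  ? 142.147.93.203  path d0:H3→d1:-→d2:-  best=H3
  + 219.68.230.0/24 (H3) depth=24
  ? 219.68.230.3  path d0:H3→d1:-→d2:-→d3:-→d4:-→d5:-→d6:-→d7:-→d8:H5→d9:-→d10:-→d11:-→d12:H2→d13:-→d14:-→d15:-→d16:-→d17:-→d18:H2→d19:-→d20:H3→d21:-→d22:-→d23:-→d24:H3  best=H3
  + 0.0.0.0/0 (H4) depth=0
  ? 219.68.224.10  path d0:H4→d1:-→d2:-→d3:-→d4:-→d5:-→d6:-→d7:-→d8:H5→d9:-→d10:-→d11:-→d12:H2→d13:-→d14:-→d15:-→d16:-→d17:-→d18:H2→d19:-→d20:H3→d21:-  best=H3

== LOOKUPS ==
["H2","H7","H6","H6","H2","H7","H3","H3","H6","H0","H6","H3","H3","H3"]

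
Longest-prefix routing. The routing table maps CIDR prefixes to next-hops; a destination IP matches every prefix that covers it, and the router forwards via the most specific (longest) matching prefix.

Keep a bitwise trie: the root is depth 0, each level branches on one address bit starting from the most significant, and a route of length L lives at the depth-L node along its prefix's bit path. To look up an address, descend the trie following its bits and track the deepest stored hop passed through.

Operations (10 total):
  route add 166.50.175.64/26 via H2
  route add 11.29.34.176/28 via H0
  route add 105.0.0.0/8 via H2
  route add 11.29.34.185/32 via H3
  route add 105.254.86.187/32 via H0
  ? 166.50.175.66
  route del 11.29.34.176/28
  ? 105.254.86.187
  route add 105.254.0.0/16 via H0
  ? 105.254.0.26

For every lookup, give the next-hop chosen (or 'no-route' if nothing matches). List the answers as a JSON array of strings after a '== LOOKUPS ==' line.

Process each operation:
  add 166.50.175.64/26 -> H2 at depth 26
  add 11.29.34.176/28 -> H0 at depth 28
  add 105.0.0.0/8 -> H2 at depth 8
  add 11.29.34.185/32 -> H3 at depth 32
  add 105.254.86.187/32 -> H0 at depth 32
  Q 166.50.175.66: descend 10100110001100101010111101 ; hops seen [H2] ; pick H2
  del 11.29.34.176/28 (clear depth 28)
  Q 105.254.86.187: descend 01101001111111100101011010111011 ; hops seen [H2,H0] ; pick H0
  add 105.254.0.0/16 -> H0 at depth 16
  Q 105.254.0.26: descend 01101001111111100 ; hops seen [H2,H0] ; pick H0

== LOOKUPS ==
["H2","H0","H0"]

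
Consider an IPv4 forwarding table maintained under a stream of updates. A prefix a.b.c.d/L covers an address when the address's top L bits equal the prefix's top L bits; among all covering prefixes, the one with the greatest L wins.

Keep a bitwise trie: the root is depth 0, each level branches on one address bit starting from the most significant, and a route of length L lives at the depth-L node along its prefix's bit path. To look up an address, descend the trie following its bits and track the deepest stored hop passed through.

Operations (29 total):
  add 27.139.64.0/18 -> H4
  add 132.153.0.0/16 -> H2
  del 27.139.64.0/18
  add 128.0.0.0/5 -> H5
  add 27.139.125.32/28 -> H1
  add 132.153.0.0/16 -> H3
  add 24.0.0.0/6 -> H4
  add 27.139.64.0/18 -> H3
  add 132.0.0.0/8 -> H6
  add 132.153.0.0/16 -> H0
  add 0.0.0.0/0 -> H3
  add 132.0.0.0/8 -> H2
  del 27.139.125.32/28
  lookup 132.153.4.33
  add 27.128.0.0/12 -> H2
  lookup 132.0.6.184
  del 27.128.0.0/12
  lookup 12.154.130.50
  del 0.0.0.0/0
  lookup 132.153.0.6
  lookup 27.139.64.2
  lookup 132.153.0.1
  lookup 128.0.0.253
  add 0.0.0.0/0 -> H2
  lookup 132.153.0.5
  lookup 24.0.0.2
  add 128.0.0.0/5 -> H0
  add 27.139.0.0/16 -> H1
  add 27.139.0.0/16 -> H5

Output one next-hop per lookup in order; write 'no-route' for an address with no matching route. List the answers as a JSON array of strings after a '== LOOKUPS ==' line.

Trace:
  add 27.139.64.0/18 -> H4 at depth 18
  add 132.153.0.0/16 -> H2 at depth 16
  del 27.139.64.0/18 (clear depth 18)
  add 128.0.0.0/5 -> H5 at depth 5
  add 27.139.125.32/28 -> H1 at depth 28
  add 132.153.0.0/16 -> H3 at depth 16
  add 24.0.0.0/6 -> H4 at depth 6
  add 27.139.64.0/18 -> H3 at depth 18
  add 132.0.0.0/8 -> H6 at depth 8
  add 132.153.0.0/16 -> H0 at depth 16
  add 0.0.0.0/0 -> H3 at depth 0
  add 132.0.0.0/8 -> H2 at depth 8
  del 27.139.125.32/28 (clear depth 28)
  lookup 132.153.4.33: bits 1000010010011001 walk d0:H3→d1:-→d2:-→d3:-→d4:-→d5:H5→d6:-→d7:-→d8:H2→d9:-→d10:-→d11:-→d12:-→d13:-→d14:-→d15:-→d16:H0 -> H0
  add 27.128.0.0/12 -> H2 at depth 12
  lookup 132.0.6.184: bits 10000100 walk d0:H3→d1:-→d2:-→d3:-→d4:-→d5:H5→d6:-→d7:-→d8:H2 -> H2
  del 27.128.0.0/12 (clear depth 12)
  lookup 12.154.130.50: bits 000 walk d0:H3→d1:-→d2:-→d3:- -> H3
  del 0.0.0.0/0 (clear depth 0)
  lookup 132.153.0.6: bits 1000010010011001 walk d0:-→d1:-→d2:-→d3:-→d4:-→d5:H5→d6:-→d7:-→d8:H2→d9:-→d10:-→d11:-→d12:-→d13:-→d14:-→d15:-→d16:H0 -> H0
  lookup 27.139.64.2: bits 000110111000101101 walk d0:-→d1:-→d2:-→d3:-→d4:-→d5:-→d6:H4→d7:-→d8:-→d9:-→d10:-→d11:-→d12:-→d13:-→d14:-→d15:-→d16:-→d17:-→d18:H3 -> H3
  lookup 132.153.0.1: bits 1000010010011001 walk d0:-→d1:-→d2:-→d3:-→d4:-→d5:H5→d6:-→d7:-→d8:H2→d9:-→d10:-→d11:-→d12:-→d13:-→d14:-→d15:-→d16:H0 -> H0
  lookup 128.0.0.253: bits 10000 walk d0:-→d1:-→d2:-→d3:-→d4:-→d5:H5 -> H5
  add 0.0.0.0/0 -> H2 at depth 0
  lookup 132.153.0.5: bits 1000010010011001 walk d0:H2→d1:-→d2:-→d3:-→d4:-→d5:H5→d6:-→d7:-→d8:H2→d9:-→d10:-→d11:-→d12:-→d13:-→d14:-→d15:-→d16:H0 -> H0
  lookup 24.0.0.2: bits 000110 walk d0:H2→d1:-→d2:-→d3:-→d4:-→d5:-→d6:H4 -> H4
  add 128.0.0.0/5 -> H0 at depth 5
  add 27.139.0.0/16 -> H1 at depth 16
  add 27.139.0.0/16 -> H5 at depth 16

== LOOKUPS ==
["H0","H2","H3","H0","H3","H0","H5","H0","H4"]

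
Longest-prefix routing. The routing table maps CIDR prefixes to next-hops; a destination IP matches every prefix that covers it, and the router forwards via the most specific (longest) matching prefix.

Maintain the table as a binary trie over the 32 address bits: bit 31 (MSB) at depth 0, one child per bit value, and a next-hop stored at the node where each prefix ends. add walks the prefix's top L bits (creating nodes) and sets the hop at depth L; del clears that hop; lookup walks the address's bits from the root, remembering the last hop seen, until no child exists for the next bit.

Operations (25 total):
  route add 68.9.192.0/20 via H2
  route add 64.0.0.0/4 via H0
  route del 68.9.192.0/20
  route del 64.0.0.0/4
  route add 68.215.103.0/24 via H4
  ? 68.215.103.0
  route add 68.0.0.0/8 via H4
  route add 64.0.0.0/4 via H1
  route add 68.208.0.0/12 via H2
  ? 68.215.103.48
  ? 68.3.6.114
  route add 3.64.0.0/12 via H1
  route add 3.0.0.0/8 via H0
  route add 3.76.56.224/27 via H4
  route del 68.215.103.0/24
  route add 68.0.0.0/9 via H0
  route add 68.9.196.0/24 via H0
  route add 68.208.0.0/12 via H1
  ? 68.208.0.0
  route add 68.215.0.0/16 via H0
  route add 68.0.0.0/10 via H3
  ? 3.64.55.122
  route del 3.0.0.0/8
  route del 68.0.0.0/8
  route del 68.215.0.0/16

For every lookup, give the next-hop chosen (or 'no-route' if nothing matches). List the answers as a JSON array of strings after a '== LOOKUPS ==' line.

Trace:
  + 68.9.192.0/20 (H2) depth=20
  + 64.0.0.0/4 (H0) depth=4
  - 68.9.192.0/20 clear@20
  - 64.0.0.0/4 clear@4
  + 68.215.103.0/24 (H4) depth=24
  Q 68.215.103.0: descend 010001001101011101100111 ; hops seen [H4] ; pick H4
  + 68.0.0.0/8 (H4) depth=8
  + 64.0.0.0/4 (H1) depth=4
  + 68.208.0.0/12 (H2) depth=12
  Q 68.215.103.48: descend 010001001101011101100111 ; hops seen [H1,H4,H2,H4] ; pick H4
  Q 68.3.6.114: descend 010001000000 ; hops seen [H1,H4] ; pick H4
  + 3.64.0.0/12 (H1) depth=12
  + 3.0.0.0/8 (H0) depth=8
  + 3.76.56.224/27 (H4) depth=27
  - 68.215.103.0/24 clear@24
  + 68.0.0.0/9 (H0) depth=9
  + 68.9.196.0/24 (H0) depth=24
  + 68.208.0.0/12 (H1) depth=12
  Q 68.208.0.0: descend 0100010011010 ; hops seen [H1,H4,H1] ; pick H1
  + 68.215.0.0/16 (H0) depth=16
  + 68.0.0.0/10 (H3) depth=10
  Q 3.64.55.122: descend 000000110100 ; hops seen [H0,H1] ; pick H1
  - 3.0.0.0/8 clear@8
  - 68.0.0.0/8 clear@8
  - 68.215.0.0/16 clear@16

== LOOKUPS ==
["H4","H4","H4","H1","H1"]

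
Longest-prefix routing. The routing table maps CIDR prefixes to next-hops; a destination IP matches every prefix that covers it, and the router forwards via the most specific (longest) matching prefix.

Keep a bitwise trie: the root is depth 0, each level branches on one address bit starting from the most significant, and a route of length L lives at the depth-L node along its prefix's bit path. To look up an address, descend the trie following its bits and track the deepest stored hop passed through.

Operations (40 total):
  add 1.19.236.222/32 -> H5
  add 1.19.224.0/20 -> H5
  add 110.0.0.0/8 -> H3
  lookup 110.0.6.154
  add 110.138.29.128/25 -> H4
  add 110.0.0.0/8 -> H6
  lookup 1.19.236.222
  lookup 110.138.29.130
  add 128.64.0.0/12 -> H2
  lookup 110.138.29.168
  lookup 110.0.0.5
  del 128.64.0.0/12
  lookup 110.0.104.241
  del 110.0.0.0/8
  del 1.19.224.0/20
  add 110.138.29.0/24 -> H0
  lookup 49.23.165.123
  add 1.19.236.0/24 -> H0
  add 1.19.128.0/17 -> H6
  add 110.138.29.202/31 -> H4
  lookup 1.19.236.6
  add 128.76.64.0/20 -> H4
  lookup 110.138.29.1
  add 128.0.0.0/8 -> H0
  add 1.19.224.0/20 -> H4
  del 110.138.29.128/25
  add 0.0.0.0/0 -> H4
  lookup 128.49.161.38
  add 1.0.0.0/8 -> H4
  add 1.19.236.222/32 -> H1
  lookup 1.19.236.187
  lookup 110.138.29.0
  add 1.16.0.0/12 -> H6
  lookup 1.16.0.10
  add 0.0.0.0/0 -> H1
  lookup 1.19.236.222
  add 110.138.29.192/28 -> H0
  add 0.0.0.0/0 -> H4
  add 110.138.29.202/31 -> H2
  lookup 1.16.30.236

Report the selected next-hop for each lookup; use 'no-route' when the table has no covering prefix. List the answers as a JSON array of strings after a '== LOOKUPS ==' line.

Trace:
  + 1.19.236.222/32 (H5) depth=32
  + 1.19.224.0/20 (H5) depth=20
  + 110.0.0.0/8 (H3) depth=8
  Q 110.0.6.154: descend 01101110 ; hops seen [H3] ; pick H3
  + 110.138.29.128/25 (H4) depth=25
  + 110.0.0.0/8 (H6) depth=8
  Q 1.19.236.222: descend 00000001000100111110110011011110 ; hops seen [H5,H5] ; pick H5
  Q 110.138.29.130: descend 0110111010001010000111011 ; hops seen [H6,H4] ; pick H4
  + 128.64.0.0/12 (H2) depth=12
  Q 110.138.29.168: descend 0110111010001010000111011 ; hops seen [H6,H4] ; pick H4
  Q 110.0.0.5: descend 01101110 ; hops seen [H6] ; pick H6
  - 128.64.0.0/12 clear@12
  Q 110.0.104.241: descend 01101110 ; hops seen [H6] ; pick H6
  - 110.0.0.0/8 clear@8
  - 1.19.224.0/20 clear@20
  + 110.138.29.0/24 (H0) depth=24
  Q 49.23.165.123: descend 00 ; hops seen [∅] ; pick no-route
  + 1.19.236.0/24 (H0) depth=24
  + 1.19.128.0/17 (H6) depth=17
  + 110.138.29.202/31 (H4) depth=31
  Q 1.19.236.6: descend 000000010001001111101100 ; hops seen [H6,H0] ; pick H0
  + 128.76.64.0/20 (H4) depth=20
  Q 110.138.29.1: descend 011011101000101000011101 ; hops seen [H0] ; pick H0
  + 128.0.0.0/8 (H0) depth=8
  + 1.19.224.0/20 (H4) depth=20
  - 110.138.29.128/25 clear@25
  + 0.0.0.0/0 (H4) depth=0
  Q 128.49.161.38: descend 100000000 ; hops seen [H4,H0] ; pick H0
  + 1.0.0.0/8 (H4) depth=8
  + 1.19.236.222/32 (H1) depth=32
  Q 1.19.236.187: descend 0000000100010011111011001 ; hops seen [H4,H4,H6,H4,H0] ; pick H0
  Q 110.138.29.0: descend 011011101000101000011101 ; hops seen [H4,H0] ; pick H0
  + 1.16.0.0/12 (H6) depth=12
  Q 1.16.0.10: descend 00000001000100 ; hops seen [H4,H4,H6] ; pick H6
  + 0.0.0.0/0 (H1) depth=0
  Q 1.19.236.222: descend 00000001000100111110110011011110 ; hops seen [H1,H4,H6,H6,H4,H0,H1] ; pick H1
  + 110.138.29.192/28 (H0) depth=28
  + 0.0.0.0/0 (H4) depth=0
  + 110.138.29.202/31 (H2) depth=31
  Q 1.16.30.236: descend 00000001000100 ; hops seen [H4,H4,H6] ; pick H6

== LOOKUPS ==
["H3","H5","H4","H4","H6","H6","no-route","H0","H0","H0","H0","H0","H6","H1","H6"]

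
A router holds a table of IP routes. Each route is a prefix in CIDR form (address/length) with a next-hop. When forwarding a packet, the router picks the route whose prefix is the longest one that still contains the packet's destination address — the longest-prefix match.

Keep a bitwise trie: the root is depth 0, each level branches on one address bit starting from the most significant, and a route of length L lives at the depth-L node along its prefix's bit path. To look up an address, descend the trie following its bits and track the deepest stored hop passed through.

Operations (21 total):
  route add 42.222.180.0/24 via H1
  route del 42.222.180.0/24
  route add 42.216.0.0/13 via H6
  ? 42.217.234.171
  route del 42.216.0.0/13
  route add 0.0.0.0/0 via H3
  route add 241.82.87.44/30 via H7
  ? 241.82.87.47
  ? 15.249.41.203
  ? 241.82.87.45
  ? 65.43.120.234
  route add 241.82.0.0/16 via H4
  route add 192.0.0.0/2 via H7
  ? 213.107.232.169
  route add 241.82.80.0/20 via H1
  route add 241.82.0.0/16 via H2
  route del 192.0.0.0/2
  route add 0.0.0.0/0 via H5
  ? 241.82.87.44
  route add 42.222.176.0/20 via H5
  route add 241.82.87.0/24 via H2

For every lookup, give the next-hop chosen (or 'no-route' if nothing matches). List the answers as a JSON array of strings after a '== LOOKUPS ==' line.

Apply in order:
  add 42.222.180.0/24 -> H1 at depth 24
  del 42.222.180.0/24 (clear depth 24)
  add 42.216.0.0/13 -> H6 at depth 13
  ? 42.217.234.171  path d0:-→d1:-→d2:-→d3:-→d4:-→d5:-→d6:-→d7:-→d8:-→d9:-→d10:-→d11:-→d12:-→d13:H6  best=H6
  del 42.216.0.0/13 (clear depth 13)
  add 0.0.0.0/0 -> H3 at depth 0
  add 241.82.87.44/30 -> H7 at depth 30
  ? 241.82.87.47  path d0:H3→d1:-→d2:-→d3:-→d4:-→d5:-→d6:-→d7:-→d8:-→d9:-→d10:-→d11:-→d12:-→d13:-→d14:-→d15:-→d16:-→d17:-→d18:-→d19:-→d20:-→d21:-→d22:-→d23:-→d24:-→d25:-→d26:-→d27:-→d28:-→d29:-→d30:H7  best=H7
  ? 15.249.41.203  path d0:H3→d1:-→d2:-  best=H3
  ? 241.82.87.45  path d0:H3→d1:-→d2:-→d3:-→d4:-→d5:-→d6:-→d7:-→d8:-→d9:-→d10:-→d11:-→d12:-→d13:-→d14:-→d15:-→d16:-→d17:-→d18:-→d19:-→d20:-→d21:-→d22:-→d23:-→d24:-→d25:-→d26:-→d27:-→d28:-→d29:-→d30:H7  best=H7
  ? 65.43.120.234  path d0:H3→d1:-  best=H3
  add 241.82.0.0/16 -> H4 at depth 16
  add 192.0.0.0/2 -> H7 at depth 2
  ? 213.107.232.169  path d0:H3→d1:-→d2:H7  best=H7
  add 241.82.80.0/20 -> H1 at depth 20
  add 241.82.0.0/16 -> H2 at depth 16
  del 192.0.0.0/2 (clear depth 2)
  add 0.0.0.0/0 -> H5 at depth 0
  ? 241.82.87.44  path d0:H5→d1:-→d2:-→d3:-→d4:-→d5:-→d6:-→d7:-→d8:-→d9:-→d10:-→d11:-→d12:-→d13:-→d14:-→d15:-→d16:H2→d17:-→d18:-→d19:-→d20:H1→d21:-→d22:-→d23:-→d24:-→d25:-→d26:-→d27:-→d28:-→d29:-→d30:H7  best=H7
  add 42.222.176.0/20 -> H5 at depth 20
  add 241.82.87.0/24 -> H2 at depth 24

== LOOKUPS ==
["H6","H7","H3","H7","H3","H7","H7"]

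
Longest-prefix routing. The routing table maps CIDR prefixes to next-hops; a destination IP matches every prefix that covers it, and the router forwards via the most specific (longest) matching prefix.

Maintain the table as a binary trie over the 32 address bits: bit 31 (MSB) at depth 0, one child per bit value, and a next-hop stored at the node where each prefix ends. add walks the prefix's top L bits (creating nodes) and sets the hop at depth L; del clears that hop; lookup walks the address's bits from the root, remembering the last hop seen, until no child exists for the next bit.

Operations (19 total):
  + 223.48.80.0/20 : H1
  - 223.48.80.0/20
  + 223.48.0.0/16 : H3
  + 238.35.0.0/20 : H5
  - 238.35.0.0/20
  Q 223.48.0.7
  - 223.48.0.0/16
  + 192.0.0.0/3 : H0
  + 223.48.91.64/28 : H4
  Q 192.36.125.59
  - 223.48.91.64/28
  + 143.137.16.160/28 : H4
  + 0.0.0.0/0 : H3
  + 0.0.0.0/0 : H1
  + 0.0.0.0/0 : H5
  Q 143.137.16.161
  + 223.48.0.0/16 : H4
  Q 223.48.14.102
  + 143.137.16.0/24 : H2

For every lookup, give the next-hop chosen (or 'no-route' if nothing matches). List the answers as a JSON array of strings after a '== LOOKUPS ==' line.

Process each operation:
  add 223.48.80.0/20 -> H1 at depth 20
  - 223.48.80.0/20 clear@20
  add 223.48.0.0/16 -> H3 at depth 16
  add 238.35.0.0/20 -> H5 at depth 20
  - 238.35.0.0/20 clear@20
  ? 223.48.0.7  path d0:-→d1:-→d2:-→d3:-→d4:-→d5:-→d6:-→d7:-→d8:-→d9:-→d10:-→d11:-→d12:-→d13:-→d14:-→d15:-→d16:H3→d17:-  best=H3
  - 223.48.0.0/16 clear@16
  add 192.0.0.0/3 -> H0 at depth 3
  add 223.48.91.64/28 -> H4 at depth 28
  ? 192.36.125.59  path d0:-→d1:-→d2:-→d3:H0  best=H0
  - 223.48.91.64/28 clear@28
  add 143.137.16.160/28 -> H4 at depth 28
  add 0.0.0.0/0 -> H3 at depth 0
  add 0.0.0.0/0 -> H1 at depth 0
  add 0.0.0.0/0 -> H5 at depth 0
  ? 143.137.16.161  path d0:H5→d1:-→d2:-→d3:-→d4:-→d5:-→d6:-→d7:-→d8:-→d9:-→d10:-→d11:-→d12:-→d13:-→d14:-→d15:-→d16:-→d17:-→d18:-→d19:-→d20:-→d21:-→d22:-→d23:-→d24:-→d25:-→d26:-→d27:-→d28:H4  best=H4
  add 223.48.0.0/16 -> H4 at depth 16
  ? 223.48.14.102  path d0:H5→d1:-→d2:-→d3:H0→d4:-→d5:-→d6:-→d7:-→d8:-→d9:-→d10:-→d11:-→d12:-→d13:-→d14:-→d15:-→d16:H4→d17:-  best=H4
  add 143.137.16.0/24 -> H2 at depth 24

== LOOKUPS ==
["H3","H0","H4","H4"]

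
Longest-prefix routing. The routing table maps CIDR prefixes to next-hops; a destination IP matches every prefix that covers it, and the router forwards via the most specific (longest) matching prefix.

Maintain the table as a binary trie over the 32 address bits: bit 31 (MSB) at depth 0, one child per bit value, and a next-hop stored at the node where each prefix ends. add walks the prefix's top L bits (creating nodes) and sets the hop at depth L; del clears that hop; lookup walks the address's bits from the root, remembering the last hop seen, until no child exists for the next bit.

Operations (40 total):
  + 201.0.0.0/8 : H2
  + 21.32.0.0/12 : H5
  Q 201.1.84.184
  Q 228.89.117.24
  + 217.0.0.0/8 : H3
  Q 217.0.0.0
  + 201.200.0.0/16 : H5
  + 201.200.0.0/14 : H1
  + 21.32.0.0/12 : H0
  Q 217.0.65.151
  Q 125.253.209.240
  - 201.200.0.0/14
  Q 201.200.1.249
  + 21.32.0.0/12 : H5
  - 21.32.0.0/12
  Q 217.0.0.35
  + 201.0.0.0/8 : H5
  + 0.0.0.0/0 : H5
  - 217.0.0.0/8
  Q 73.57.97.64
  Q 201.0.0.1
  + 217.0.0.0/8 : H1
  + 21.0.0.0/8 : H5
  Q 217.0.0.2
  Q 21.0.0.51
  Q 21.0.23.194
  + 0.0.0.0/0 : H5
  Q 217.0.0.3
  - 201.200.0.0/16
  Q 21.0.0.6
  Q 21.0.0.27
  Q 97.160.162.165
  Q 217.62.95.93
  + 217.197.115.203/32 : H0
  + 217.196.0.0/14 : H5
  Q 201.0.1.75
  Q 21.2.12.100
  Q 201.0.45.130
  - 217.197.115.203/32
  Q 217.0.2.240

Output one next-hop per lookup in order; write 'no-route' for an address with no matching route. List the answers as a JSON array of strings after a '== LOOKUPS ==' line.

Process each operation:
  + 201.0.0.0/8 (H2) depth=8
  + 21.32.0.0/12 (H5) depth=12
  Q 201.1.84.184: descend 11001001 ; hops seen [H2] ; pick H2
  Q 228.89.117.24: descend 11 ; hops seen [∅] ; pick no-route
  + 217.0.0.0/8 (H3) depth=8
  Q 217.0.0.0: descend 11011001 ; hops seen [H3] ; pick H3
  + 201.200.0.0/16 (H5) depth=16
  + 201.200.0.0/14 (H1) depth=14
  + 21.32.0.0/12 (H0) depth=12
  Q 217.0.65.151: descend 11011001 ; hops seen [H3] ; pick H3
  Q 125.253.209.240: descend 0 ; hops seen [∅] ; pick no-route
  del 201.200.0.0/14 (clear depth 14)
  Q 201.200.1.249: descend 1100100111001000 ; hops seen [H2,H5] ; pick H5
  + 21.32.0.0/12 (H5) depth=12
  del 21.32.0.0/12 (clear depth 12)
  Q 217.0.0.35: descend 11011001 ; hops seen [H3] ; pick H3
  + 201.0.0.0/8 (H5) depth=8
  + 0.0.0.0/0 (H5) depth=0
  del 217.0.0.0/8 (clear depth 8)
  Q 73.57.97.64: descend 0 ; hops seen [H5] ; pick H5
  Q 201.0.0.1: descend 11001001 ; hops seen [H5,H5] ; pick H5
  + 217.0.0.0/8 (H1) depth=8
  + 21.0.0.0/8 (H5) depth=8
  Q 217.0.0.2: descend 11011001 ; hops seen [H5,H1] ; pick H1
  Q 21.0.0.51: descend 0001010100 ; hops seen [H5,H5] ; pick H5
  Q 21.0.23.194: descend 0001010100 ; hops seen [H5,H5] ; pick H5
  + 0.0.0.0/0 (H5) depth=0
  Q 217.0.0.3: descend 11011001 ; hops seen [H5,H1] ; pick H1
  del 201.200.0.0/16 (clear depth 16)
  Q 21.0.0.6: descend 0001010100 ; hops seen [H5,H5] ; pick H5
  Q 21.0.0.27: descend 0001010100 ; hops seen [H5,H5] ; pick H5
  Q 97.160.162.165: descend 0 ; hops seen [H5] ; pick H5
  Q 217.62.95.93: descend 11011001 ; hops seen [H5,H1] ; pick H1
  + 217.197.115.203/32 (H0) depth=32
  + 217.196.0.0/14 (H5) depth=14
  Q 201.0.1.75: descend 11001001 ; hops seen [H5,H5] ; pick H5
  Q 21.2.12.100: descend 0001010100 ; hops seen [H5,H5] ; pick H5
  Q 201.0.45.130: descend 11001001 ; hops seen [H5,H5] ; pick H5
  del 217.197.115.203/32 (clear depth 32)
  Q 217.0.2.240: descend 11011001 ; hops seen [H5,H1] ; pick H1

== LOOKUPS ==
["H2","no-route","H3","H3","no-route","H5","H3","H5","H5","H1","H5","H5","H1","H5","H5","H5","H1","H5","H5","H5","H1"]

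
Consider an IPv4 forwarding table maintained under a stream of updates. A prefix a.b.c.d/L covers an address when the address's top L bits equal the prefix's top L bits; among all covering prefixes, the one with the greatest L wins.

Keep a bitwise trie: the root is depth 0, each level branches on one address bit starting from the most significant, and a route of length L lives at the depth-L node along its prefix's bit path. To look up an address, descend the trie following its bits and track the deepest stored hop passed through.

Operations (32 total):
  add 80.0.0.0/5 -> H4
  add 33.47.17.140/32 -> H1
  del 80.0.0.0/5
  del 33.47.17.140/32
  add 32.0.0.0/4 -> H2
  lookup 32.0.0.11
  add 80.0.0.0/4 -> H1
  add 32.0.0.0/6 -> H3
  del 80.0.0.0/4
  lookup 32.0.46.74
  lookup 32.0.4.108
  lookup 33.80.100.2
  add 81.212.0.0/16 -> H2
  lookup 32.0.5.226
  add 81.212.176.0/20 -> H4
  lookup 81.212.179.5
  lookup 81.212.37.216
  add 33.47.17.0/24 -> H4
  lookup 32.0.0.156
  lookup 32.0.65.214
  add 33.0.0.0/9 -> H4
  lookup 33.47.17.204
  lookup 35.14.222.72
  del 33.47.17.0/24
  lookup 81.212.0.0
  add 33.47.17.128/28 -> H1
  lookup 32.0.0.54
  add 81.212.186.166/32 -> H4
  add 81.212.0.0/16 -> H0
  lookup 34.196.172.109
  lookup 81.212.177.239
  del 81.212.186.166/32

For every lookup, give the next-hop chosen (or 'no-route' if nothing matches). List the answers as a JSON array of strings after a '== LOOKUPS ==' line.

Apply in order:
  + 80.0.0.0/5 (H4) depth=5
  + 33.47.17.140/32 (H1) depth=32
  - 80.0.0.0/5 clear@5
  - 33.47.17.140/32 clear@32
  + 32.0.0.0/4 (H2) depth=4
  ? 32.0.0.11  path d0:-→d1:-→d2:-→d3:-→d4:H2→d5:-→d6:-→d7:-  best=H2
  + 80.0.0.0/4 (H1) depth=4
  + 32.0.0.0/6 (H3) depth=6
  - 80.0.0.0/4 clear@4
  ? 32.0.46.74  path d0:-→d1:-→d2:-→d3:-→d4:H2→d5:-→d6:H3→d7:-  best=H3
  ? 32.0.4.108  path d0:-→d1:-→d2:-→d3:-→d4:H2→d5:-→d6:H3→d7:-  best=H3
  ? 33.80.100.2  path d0:-→d1:-→d2:-→d3:-→d4:H2→d5:-→d6:H3→d7:-→d8:-→d9:-  best=H3
  + 81.212.0.0/16 (H2) depth=16
  ? 32.0.5.226  path d0:-→d1:-→d2:-→d3:-→d4:H2→d5:-→d6:H3→d7:-  best=H3
  + 81.212.176.0/20 (H4) depth=20
  ? 81.212.179.5  path d0:-→d1:-→d2:-→d3:-→d4:-→d5:-→d6:-→d7:-→d8:-→d9:-→d10:-→d11:-→d12:-→d13:-→d14:-→d15:-→d16:H2→d17:-→d18:-→d19:-→d20:H4  best=H4
  ? 81.212.37.216  path d0:-→d1:-→d2:-→d3:-→d4:-→d5:-→d6:-→d7:-→d8:-→d9:-→d10:-→d11:-→d12:-→d13:-→d14:-→d15:-→d16:H2  best=H2
  + 33.47.17.0/24 (H4) depth=24
  ? 32.0.0.156  path d0:-→d1:-→d2:-→d3:-→d4:H2→d5:-→d6:H3→d7:-  best=H3
  ? 32.0.65.214  path d0:-→d1:-→d2:-→d3:-→d4:H2→d5:-→d6:H3→d7:-  best=H3
  + 33.0.0.0/9 (H4) depth=9
  ? 33.47.17.204  path d0:-→d1:-→d2:-→d3:-→d4:H2→d5:-→d6:H3→d7:-→d8:-→d9:H4→d10:-→d11:-→d12:-→d13:-→d14:-→d15:-→d16:-→d17:-→d18:-→d19:-→d20:-→d21:-→d22:-→d23:-→d24:H4→d25:-  best=H4
  ? 35.14.222.72  path d0:-→d1:-→d2:-→d3:-→d4:H2→d5:-→d6:H3  best=H3
  - 33.47.17.0/24 clear@24
  ? 81.212.0.0  path d0:-→d1:-→d2:-→d3:-→d4:-→d5:-→d6:-→d7:-→d8:-→d9:-→d10:-→d11:-→d12:-→d13:-→d14:-→d15:-→d16:H2  best=H2
  + 33.47.17.128/28 (H1) depth=28
  ? 32.0.0.54  path d0:-→d1:-→d2:-→d3:-→d4:H2→d5:-→d6:H3→d7:-  best=H3
  + 81.212.186.166/32 (H4) depth=32
  + 81.212.0.0/16 (H0) depth=16
  ? 34.196.172.109  path d0:-→d1:-→d2:-→d3:-→d4:H2→d5:-→d6:H3  best=H3
  ? 81.212.177.239  path d0:-→d1:-→d2:-→d3:-→d4:-→d5:-→d6:-→d7:-→d8:-→d9:-→d10:-→d11:-→d12:-→d13:-→d14:-→d15:-→d16:H0→d17:-→d18:-→d19:-→d20:H4  best=H4
  - 81.212.186.166/32 clear@32

== LOOKUPS ==
["H2","H3","H3","H3","H3","H4","H2","H3","H3","H4","H3","H2","H3","H3","H4"]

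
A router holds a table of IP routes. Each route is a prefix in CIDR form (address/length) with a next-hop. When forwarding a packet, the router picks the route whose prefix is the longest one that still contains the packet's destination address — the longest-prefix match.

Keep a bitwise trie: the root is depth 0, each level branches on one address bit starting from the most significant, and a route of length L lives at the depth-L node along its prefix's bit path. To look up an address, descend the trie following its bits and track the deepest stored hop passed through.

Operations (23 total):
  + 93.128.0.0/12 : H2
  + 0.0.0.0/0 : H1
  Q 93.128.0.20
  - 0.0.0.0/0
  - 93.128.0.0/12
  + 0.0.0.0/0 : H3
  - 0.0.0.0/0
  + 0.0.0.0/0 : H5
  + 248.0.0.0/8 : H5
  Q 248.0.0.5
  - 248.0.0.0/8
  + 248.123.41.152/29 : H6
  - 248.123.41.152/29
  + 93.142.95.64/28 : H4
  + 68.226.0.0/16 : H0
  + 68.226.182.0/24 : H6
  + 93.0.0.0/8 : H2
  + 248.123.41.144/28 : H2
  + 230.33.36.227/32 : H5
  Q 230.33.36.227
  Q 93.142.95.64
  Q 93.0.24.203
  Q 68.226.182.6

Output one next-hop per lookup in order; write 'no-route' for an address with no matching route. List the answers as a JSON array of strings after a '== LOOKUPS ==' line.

Trace:
  + 93.128.0.0/12 (H2) depth=12
  + 0.0.0.0/0 (H1) depth=0
  Q 93.128.0.20: descend 010111011000 ; hops seen [H1,H2] ; pick H2
  del 0.0.0.0/0 (clear depth 0)
  del 93.128.0.0/12 (clear depth 12)
  + 0.0.0.0/0 (H3) depth=0
  del 0.0.0.0/0 (clear depth 0)
  + 0.0.0.0/0 (H5) depth=0
  + 248.0.0.0/8 (H5) depth=8
  Q 248.0.0.5: descend 11111000 ; hops seen [H5,H5] ; pick H5
  del 248.0.0.0/8 (clear depth 8)
  + 248.123.41.152/29 (H6) depth=29
  del 248.123.41.152/29 (clear depth 29)
  + 93.142.95.64/28 (H4) depth=28
  + 68.226.0.0/16 (H0) depth=16
  + 68.226.182.0/24 (H6) depth=24
  + 93.0.0.0/8 (H2) depth=8
  + 248.123.41.144/28 (H2) depth=28
  + 230.33.36.227/32 (H5) depth=32
  Q 230.33.36.227: descend 11100110001000010010010011100011 ; hops seen [H5,H5] ; pick H5
  Q 93.142.95.64: descend 0101110110001110010111110100 ; hops seen [H5,H2,H4] ; pick H4
  Q 93.0.24.203: descend 01011101 ; hops seen [H5,H2] ; pick H2
  Q 68.226.182.6: descend 010001001110001010110110 ; hops seen [H5,H0,H6] ; pick H6

== LOOKUPS ==
["H2","H5","H5","H4","H2","H6"]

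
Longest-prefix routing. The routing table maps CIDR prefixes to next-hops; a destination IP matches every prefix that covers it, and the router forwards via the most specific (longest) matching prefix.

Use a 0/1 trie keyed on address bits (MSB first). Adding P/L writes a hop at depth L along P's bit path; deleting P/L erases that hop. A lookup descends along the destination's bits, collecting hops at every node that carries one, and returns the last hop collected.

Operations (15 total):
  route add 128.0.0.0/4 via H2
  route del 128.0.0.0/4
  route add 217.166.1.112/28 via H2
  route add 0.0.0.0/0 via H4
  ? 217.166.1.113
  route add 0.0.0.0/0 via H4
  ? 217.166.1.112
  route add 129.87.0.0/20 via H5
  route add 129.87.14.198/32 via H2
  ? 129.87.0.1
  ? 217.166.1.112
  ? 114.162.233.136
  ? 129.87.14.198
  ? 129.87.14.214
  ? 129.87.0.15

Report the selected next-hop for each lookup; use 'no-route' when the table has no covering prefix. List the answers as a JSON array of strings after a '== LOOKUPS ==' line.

Trace:
  add 128.0.0.0/4 -> H2 at depth 4
  del 128.0.0.0/4 (clear depth 4)
  add 217.166.1.112/28 -> H2 at depth 28
  add 0.0.0.0/0 -> H4 at depth 0
  lookup 217.166.1.113: bits 1101100110100110000000010111 walk d0:H4→d1:-→d2:-→d3:-→d4:-→d5:-→d6:-→d7:-→d8:-→d9:-→d10:-→d11:-→d12:-→d13:-→d14:-→d15:-→d16:-→d17:-→d18:-→d19:-→d20:-→d21:-→d22:-→d23:-→d24:-→d25:-→d26:-→d27:-→d28:H2 -> H2
  add 0.0.0.0/0 -> H4 at depth 0
  lookup 217.166.1.112: bits 1101100110100110000000010111 walk d0:H4→d1:-→d2:-→d3:-→d4:-→d5:-→d6:-→d7:-→d8:-→d9:-→d10:-→d11:-→d12:-→d13:-→d14:-→d15:-→d16:-→d17:-→d18:-→d19:-→d20:-→d21:-→d22:-→d23:-→d24:-→d25:-→d26:-→d27:-→d28:H2 -> H2
  add 129.87.0.0/20 -> H5 at depth 20
  add 129.87.14.198/32 -> H2 at depth 32
  lookup 129.87.0.1: bits 10000001010101110000 walk d0:H4→d1:-→d2:-→d3:-→d4:-→d5:-→d6:-→d7:-→d8:-→d9:-→d10:-→d11:-→d12:-→d13:-→d14:-→d15:-→d16:-→d17:-→d18:-→d19:-→d20:H5 -> H5
  lookup 217.166.1.112: bits 1101100110100110000000010111 walk d0:H4→d1:-→d2:-→d3:-→d4:-→d5:-→d6:-→d7:-→d8:-→d9:-→d10:-→d11:-→d12:-→d13:-→d14:-→d15:-→d16:-→d17:-→d18:-→d19:-→d20:-→d21:-→d22:-→d23:-→d24:-→d25:-→d26:-→d27:-→d28:H2 -> H2
  lookup 114.162.233.136: bits ε walk d0:H4 -> H4
  lookup 129.87.14.198: bits 10000001010101110000111011000110 walk d0:H4→d1:-→d2:-→d3:-→d4:-→d5:-→d6:-→d7:-→d8:-→d9:-→d10:-→d11:-→d12:-→d13:-→d14:-→d15:-→d16:-→d17:-→d18:-→d19:-→d20:H5→d21:-→d22:-→d23:-→d24:-→d25:-→d26:-→d27:-→d28:-→d29:-→d30:-→d31:-→d32:H2 -> H2
  lookup 129.87.14.214: bits 100000010101011100001110110 walk d0:H4→d1:-→d2:-→d3:-→d4:-→d5:-→d6:-→d7:-→d8:-→d9:-→d10:-→d11:-→d12:-→d13:-→d14:-→d15:-→d16:-→d17:-→d18:-→d19:-→d20:H5→d21:-→d22:-→d23:-→d24:-→d25:-→d26:-→d27:- -> H5
  lookup 129.87.0.15: bits 10000001010101110000 walk d0:H4→d1:-→d2:-→d3:-→d4:-→d5:-→d6:-→d7:-→d8:-→d9:-→d10:-→d11:-→d12:-→d13:-→d14:-→d15:-→d16:-→d17:-→d18:-→d19:-→d20:H5 -> H5

== LOOKUPS ==
["H2","H2","H5","H2","H4","H2","H5","H5"]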